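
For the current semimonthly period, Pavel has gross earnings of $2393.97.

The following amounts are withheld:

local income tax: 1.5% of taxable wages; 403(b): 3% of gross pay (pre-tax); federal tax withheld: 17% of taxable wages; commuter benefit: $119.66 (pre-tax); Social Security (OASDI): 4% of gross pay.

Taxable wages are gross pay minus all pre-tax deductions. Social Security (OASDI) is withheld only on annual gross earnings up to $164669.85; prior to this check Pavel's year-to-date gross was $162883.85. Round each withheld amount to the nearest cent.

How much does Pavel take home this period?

Commuter benefit: $119.66
403(b): $2393.97 × 0.03 = $71.82
Pre-tax total = $119.66 + $71.82 = $191.48
Taxable wages = $2393.97 − $191.48 = $2202.49
Federal tax withheld: $2202.49 × 0.17 = $374.42
Local income tax: $2202.49 × 0.015 = $33.04
Social Security (OASDI): only $164669.85 − $162883.85 = $1786.00 of this check is subject → $1786.00 × 0.04 = $71.44
Total deductions = $119.66 + $71.82 + $374.42 + $33.04 + $71.44 = $670.38
Net pay = $2393.97 − $670.38 = $1723.59

$1723.59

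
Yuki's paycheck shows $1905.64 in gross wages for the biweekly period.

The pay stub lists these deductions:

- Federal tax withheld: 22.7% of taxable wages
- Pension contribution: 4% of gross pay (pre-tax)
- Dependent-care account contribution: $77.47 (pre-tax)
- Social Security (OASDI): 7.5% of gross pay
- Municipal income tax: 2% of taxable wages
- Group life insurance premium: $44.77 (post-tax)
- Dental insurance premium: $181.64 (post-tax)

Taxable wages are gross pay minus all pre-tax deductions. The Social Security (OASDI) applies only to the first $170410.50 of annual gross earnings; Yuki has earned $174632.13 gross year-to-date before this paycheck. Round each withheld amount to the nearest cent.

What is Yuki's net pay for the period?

$1092.80

Pension contribution: $1905.64 × 0.04 = $76.23
Dependent-care account contribution: $77.47
Pre-tax total = $76.23 + $77.47 = $153.70
Taxable wages = $1905.64 − $153.70 = $1751.94
Federal tax withheld: $1751.94 × 0.227 = $397.69
Municipal income tax: $1751.94 × 0.02 = $35.04
Social Security (OASDI): annual cap $170410.50 already reached (YTD $174632.13), so $0.00
Group life insurance premium: $44.77
Dental insurance premium: $181.64
Total deductions = $76.23 + $77.47 + $397.69 + $35.04 + $0.00 + $44.77 + $181.64 = $812.84
Net pay = $1905.64 − $812.84 = $1092.80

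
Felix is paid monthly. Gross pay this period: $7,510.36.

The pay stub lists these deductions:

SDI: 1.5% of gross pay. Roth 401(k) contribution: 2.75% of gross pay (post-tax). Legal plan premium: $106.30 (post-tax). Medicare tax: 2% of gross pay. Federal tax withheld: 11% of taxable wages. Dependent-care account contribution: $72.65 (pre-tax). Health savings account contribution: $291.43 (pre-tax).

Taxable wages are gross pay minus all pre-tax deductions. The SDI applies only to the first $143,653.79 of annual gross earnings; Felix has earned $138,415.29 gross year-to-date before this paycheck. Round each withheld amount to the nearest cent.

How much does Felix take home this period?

Dependent-care account contribution: $72.65
Health savings account contribution: $291.43
Pre-tax total = $72.65 + $291.43 = $364.08
Taxable wages = $7,510.36 − $364.08 = $7,146.28
Federal tax withheld: $7,146.28 × 0.11 = $786.09
SDI: only $143,653.79 − $138,415.29 = $5,238.50 of this check is subject → $5,238.50 × 0.015 = $78.58
Medicare tax: $7,510.36 × 0.02 = $150.21
Legal plan premium: $106.30
Roth 401(k) contribution: $7,510.36 × 0.0275 = $206.53
Total deductions = $72.65 + $291.43 + $786.09 + $78.58 + $150.21 + $106.30 + $206.53 = $1,691.79
Net pay = $7,510.36 − $1,691.79 = $5,818.57

$5,818.57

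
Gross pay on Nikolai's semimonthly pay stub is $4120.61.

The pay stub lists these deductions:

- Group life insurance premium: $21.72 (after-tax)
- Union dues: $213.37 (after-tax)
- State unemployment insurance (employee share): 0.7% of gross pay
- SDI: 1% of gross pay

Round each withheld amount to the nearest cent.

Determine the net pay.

$3815.47

State unemployment insurance (employee share): $4120.61 × 0.007 = $28.84
SDI: $4120.61 × 0.01 = $41.21
Union dues: $213.37
Group life insurance premium: $21.72
Total deductions = $28.84 + $41.21 + $213.37 + $21.72 = $305.14
Net pay = $4120.61 − $305.14 = $3815.47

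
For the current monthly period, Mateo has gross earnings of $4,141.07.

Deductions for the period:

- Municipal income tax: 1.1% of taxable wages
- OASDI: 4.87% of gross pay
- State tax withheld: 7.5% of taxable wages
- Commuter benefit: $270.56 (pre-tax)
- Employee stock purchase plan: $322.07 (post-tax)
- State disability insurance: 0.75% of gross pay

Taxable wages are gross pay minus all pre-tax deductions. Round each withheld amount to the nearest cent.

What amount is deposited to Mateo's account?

Commuter benefit: $270.56
Taxable wages = $4,141.07 − $270.56 = $3,870.51
State tax withheld: $3,870.51 × 0.075 = $290.29
Municipal income tax: $3,870.51 × 0.011 = $42.58
State disability insurance: $4,141.07 × 0.0075 = $31.06
OASDI: $4,141.07 × 0.0487 = $201.67
Employee stock purchase plan: $322.07
Total deductions = $270.56 + $290.29 + $42.58 + $31.06 + $201.67 + $322.07 = $1,158.23
Net pay = $4,141.07 − $1,158.23 = $2,982.84

$2,982.84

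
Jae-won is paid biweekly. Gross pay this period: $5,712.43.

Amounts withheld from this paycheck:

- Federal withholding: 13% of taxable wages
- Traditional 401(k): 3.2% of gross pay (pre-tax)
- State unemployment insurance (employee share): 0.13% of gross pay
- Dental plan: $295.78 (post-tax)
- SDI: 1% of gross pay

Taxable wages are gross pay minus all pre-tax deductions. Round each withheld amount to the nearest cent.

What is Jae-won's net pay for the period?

$4,450.45

Traditional 401(k): $5,712.43 × 0.032 = $182.80
Taxable wages = $5,712.43 − $182.80 = $5,529.63
Federal withholding: $5,529.63 × 0.13 = $718.85
SDI: $5,712.43 × 0.01 = $57.12
State unemployment insurance (employee share): $5,712.43 × 0.0013 = $7.43
Dental plan: $295.78
Total deductions = $182.80 + $718.85 + $57.12 + $7.43 + $295.78 = $1,261.98
Net pay = $5,712.43 − $1,261.98 = $4,450.45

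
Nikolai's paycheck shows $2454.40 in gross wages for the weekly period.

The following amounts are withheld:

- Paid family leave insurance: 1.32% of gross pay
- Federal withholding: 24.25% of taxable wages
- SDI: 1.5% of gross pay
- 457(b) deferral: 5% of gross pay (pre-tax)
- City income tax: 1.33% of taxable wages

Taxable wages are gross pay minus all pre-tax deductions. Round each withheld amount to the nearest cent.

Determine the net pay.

$1666.02

457(b) deferral: $2454.40 × 0.05 = $122.72
Taxable wages = $2454.40 − $122.72 = $2331.68
Federal withholding: $2331.68 × 0.2425 = $565.43
City income tax: $2331.68 × 0.0133 = $31.01
Paid family leave insurance: $2454.40 × 0.0132 = $32.40
SDI: $2454.40 × 0.015 = $36.82
Total deductions = $122.72 + $565.43 + $31.01 + $32.40 + $36.82 = $788.38
Net pay = $2454.40 − $788.38 = $1666.02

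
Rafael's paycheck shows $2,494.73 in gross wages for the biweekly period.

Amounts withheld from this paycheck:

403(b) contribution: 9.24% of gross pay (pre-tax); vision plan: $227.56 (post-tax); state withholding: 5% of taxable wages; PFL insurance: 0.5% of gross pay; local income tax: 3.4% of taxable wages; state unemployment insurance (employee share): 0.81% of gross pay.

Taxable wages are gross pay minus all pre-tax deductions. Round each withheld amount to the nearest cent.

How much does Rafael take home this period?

$1,813.79

403(b) contribution: $2,494.73 × 0.0924 = $230.51
Taxable wages = $2,494.73 − $230.51 = $2,264.22
State withholding: $2,264.22 × 0.05 = $113.21
Local income tax: $2,264.22 × 0.034 = $76.98
State unemployment insurance (employee share): $2,494.73 × 0.0081 = $20.21
PFL insurance: $2,494.73 × 0.005 = $12.47
Vision plan: $227.56
Total deductions = $230.51 + $113.21 + $76.98 + $20.21 + $12.47 + $227.56 = $680.94
Net pay = $2,494.73 − $680.94 = $1,813.79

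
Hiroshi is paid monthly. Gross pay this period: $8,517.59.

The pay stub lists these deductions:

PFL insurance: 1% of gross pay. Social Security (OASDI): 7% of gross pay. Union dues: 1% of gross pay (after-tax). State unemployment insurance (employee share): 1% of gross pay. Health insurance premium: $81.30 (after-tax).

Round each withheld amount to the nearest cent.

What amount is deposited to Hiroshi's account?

$7,584.52

State unemployment insurance (employee share): $8,517.59 × 0.01 = $85.18
Social Security (OASDI): $8,517.59 × 0.07 = $596.23
PFL insurance: $8,517.59 × 0.01 = $85.18
Union dues: $8,517.59 × 0.01 = $85.18
Health insurance premium: $81.30
Total deductions = $85.18 + $596.23 + $85.18 + $85.18 + $81.30 = $933.07
Net pay = $8,517.59 − $933.07 = $7,584.52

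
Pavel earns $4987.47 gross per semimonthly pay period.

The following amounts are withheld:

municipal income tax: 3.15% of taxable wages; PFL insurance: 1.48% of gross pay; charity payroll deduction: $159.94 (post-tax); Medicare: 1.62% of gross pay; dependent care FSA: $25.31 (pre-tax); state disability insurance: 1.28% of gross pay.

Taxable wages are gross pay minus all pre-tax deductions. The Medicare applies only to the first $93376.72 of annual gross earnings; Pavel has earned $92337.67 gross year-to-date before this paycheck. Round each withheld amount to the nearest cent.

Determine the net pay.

$4491.43

Dependent care FSA: $25.31
Taxable wages = $4987.47 − $25.31 = $4962.16
Municipal income tax: $4962.16 × 0.0315 = $156.31
Medicare: only $93376.72 − $92337.67 = $1039.05 of this check is subject → $1039.05 × 0.0162 = $16.83
PFL insurance: $4987.47 × 0.0148 = $73.81
State disability insurance: $4987.47 × 0.0128 = $63.84
Charity payroll deduction: $159.94
Total deductions = $25.31 + $156.31 + $16.83 + $73.81 + $63.84 + $159.94 = $496.04
Net pay = $4987.47 − $496.04 = $4491.43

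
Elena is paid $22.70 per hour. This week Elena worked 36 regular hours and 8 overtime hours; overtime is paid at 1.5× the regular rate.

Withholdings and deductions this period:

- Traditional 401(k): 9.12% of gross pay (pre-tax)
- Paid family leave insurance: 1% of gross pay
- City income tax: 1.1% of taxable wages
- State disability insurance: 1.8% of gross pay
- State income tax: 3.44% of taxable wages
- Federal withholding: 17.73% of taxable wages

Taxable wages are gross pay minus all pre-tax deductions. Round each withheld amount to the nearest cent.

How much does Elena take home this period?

$739.20

Regular pay: 36 × $22.70 = $817.20
Overtime pay: 8 × $22.70 × 1.5 = $272.40
Gross pay = $817.20 + $272.40 = $1,089.60
Traditional 401(k): $1,089.60 × 0.0912 = $99.37
Taxable wages = $1,089.60 − $99.37 = $990.23
Federal withholding: $990.23 × 0.1773 = $175.57
State income tax: $990.23 × 0.0344 = $34.06
City income tax: $990.23 × 0.011 = $10.89
State disability insurance: $1,089.60 × 0.018 = $19.61
Paid family leave insurance: $1,089.60 × 0.01 = $10.90
Total deductions = $99.37 + $175.57 + $34.06 + $10.89 + $19.61 + $10.90 = $350.40
Net pay = $1,089.60 − $350.40 = $739.20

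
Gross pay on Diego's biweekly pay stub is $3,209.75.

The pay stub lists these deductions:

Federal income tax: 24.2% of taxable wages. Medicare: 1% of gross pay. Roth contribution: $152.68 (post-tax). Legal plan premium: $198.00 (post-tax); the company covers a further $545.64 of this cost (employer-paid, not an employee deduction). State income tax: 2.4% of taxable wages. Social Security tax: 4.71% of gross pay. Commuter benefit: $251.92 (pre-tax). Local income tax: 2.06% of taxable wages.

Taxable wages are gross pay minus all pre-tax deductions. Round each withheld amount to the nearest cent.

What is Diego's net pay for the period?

$1,576.16

Commuter benefit: $251.92
Taxable wages = $3,209.75 − $251.92 = $2,957.83
Local income tax: $2,957.83 × 0.0206 = $60.93
State income tax: $2,957.83 × 0.024 = $70.99
Federal income tax: $2,957.83 × 0.242 = $715.79
Medicare: $3,209.75 × 0.01 = $32.10
Social Security tax: $3,209.75 × 0.0471 = $151.18
Roth contribution: $152.68
Legal plan premium: $198.00
(Employer's $545.64 toward legal plan premium is not withheld from the employee.)
Total deductions = $251.92 + $60.93 + $70.99 + $715.79 + $32.10 + $151.18 + $152.68 + $198.00 = $1,633.59
Net pay = $3,209.75 − $1,633.59 = $1,576.16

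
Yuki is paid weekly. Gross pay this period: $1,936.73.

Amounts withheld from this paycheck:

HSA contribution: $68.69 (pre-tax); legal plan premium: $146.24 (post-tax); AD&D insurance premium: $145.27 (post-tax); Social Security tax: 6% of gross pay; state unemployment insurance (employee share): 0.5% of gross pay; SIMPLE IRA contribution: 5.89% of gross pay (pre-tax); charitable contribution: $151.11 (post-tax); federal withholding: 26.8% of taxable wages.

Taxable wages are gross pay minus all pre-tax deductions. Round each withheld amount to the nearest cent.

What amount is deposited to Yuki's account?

$715.41

HSA contribution: $68.69
SIMPLE IRA contribution: $1,936.73 × 0.0589 = $114.07
Pre-tax total = $68.69 + $114.07 = $182.76
Taxable wages = $1,936.73 − $182.76 = $1,753.97
Federal withholding: $1,753.97 × 0.268 = $470.06
State unemployment insurance (employee share): $1,936.73 × 0.005 = $9.68
Social Security tax: $1,936.73 × 0.06 = $116.20
Charitable contribution: $151.11
AD&D insurance premium: $145.27
Legal plan premium: $146.24
Total deductions = $68.69 + $114.07 + $470.06 + $9.68 + $116.20 + $151.11 + $145.27 + $146.24 = $1,221.32
Net pay = $1,936.73 − $1,221.32 = $715.41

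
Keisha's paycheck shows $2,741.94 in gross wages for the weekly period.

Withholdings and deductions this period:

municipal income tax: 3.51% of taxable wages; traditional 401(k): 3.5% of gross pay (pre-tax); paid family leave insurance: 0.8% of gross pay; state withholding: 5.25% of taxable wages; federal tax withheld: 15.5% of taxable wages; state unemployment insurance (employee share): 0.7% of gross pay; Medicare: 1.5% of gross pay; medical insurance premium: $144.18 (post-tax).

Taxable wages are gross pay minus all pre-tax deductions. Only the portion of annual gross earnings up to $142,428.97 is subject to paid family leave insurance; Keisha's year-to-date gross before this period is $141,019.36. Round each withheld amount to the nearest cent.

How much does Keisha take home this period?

$1,788.28

Traditional 401(k): $2,741.94 × 0.035 = $95.97
Taxable wages = $2,741.94 − $95.97 = $2,645.97
Municipal income tax: $2,645.97 × 0.0351 = $92.87
State withholding: $2,645.97 × 0.0525 = $138.91
Federal tax withheld: $2,645.97 × 0.155 = $410.13
State unemployment insurance (employee share): $2,741.94 × 0.007 = $19.19
Paid family leave insurance: only $142,428.97 − $141,019.36 = $1,409.61 of this check is subject → $1,409.61 × 0.008 = $11.28
Medicare: $2,741.94 × 0.015 = $41.13
Medical insurance premium: $144.18
Total deductions = $95.97 + $92.87 + $138.91 + $410.13 + $19.19 + $11.28 + $41.13 + $144.18 = $953.66
Net pay = $2,741.94 − $953.66 = $1,788.28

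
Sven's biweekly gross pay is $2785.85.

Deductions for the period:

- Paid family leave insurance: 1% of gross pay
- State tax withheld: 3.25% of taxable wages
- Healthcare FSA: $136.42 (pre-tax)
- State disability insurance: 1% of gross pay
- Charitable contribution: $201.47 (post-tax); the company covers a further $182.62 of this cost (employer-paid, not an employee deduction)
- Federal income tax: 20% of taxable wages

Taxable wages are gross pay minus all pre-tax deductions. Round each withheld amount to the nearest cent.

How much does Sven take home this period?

$1776.24

Healthcare FSA: $136.42
Taxable wages = $2785.85 − $136.42 = $2649.43
State tax withheld: $2649.43 × 0.0325 = $86.11
Federal income tax: $2649.43 × 0.2 = $529.89
State disability insurance: $2785.85 × 0.01 = $27.86
Paid family leave insurance: $2785.85 × 0.01 = $27.86
Charitable contribution: $201.47
(Employer's $182.62 toward charitable contribution is not withheld from the employee.)
Total deductions = $136.42 + $86.11 + $529.89 + $27.86 + $27.86 + $201.47 = $1009.61
Net pay = $2785.85 − $1009.61 = $1776.24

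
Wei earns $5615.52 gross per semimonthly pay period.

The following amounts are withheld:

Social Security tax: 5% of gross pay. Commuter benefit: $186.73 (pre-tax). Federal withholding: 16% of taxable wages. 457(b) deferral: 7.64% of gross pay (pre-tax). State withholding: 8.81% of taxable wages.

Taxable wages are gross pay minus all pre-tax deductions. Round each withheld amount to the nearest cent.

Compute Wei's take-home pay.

Commuter benefit: $186.73
457(b) deferral: $5615.52 × 0.0764 = $429.03
Pre-tax total = $186.73 + $429.03 = $615.76
Taxable wages = $5615.52 − $615.76 = $4999.76
Federal withholding: $4999.76 × 0.16 = $799.96
State withholding: $4999.76 × 0.0881 = $440.48
Social Security tax: $5615.52 × 0.05 = $280.78
Total deductions = $186.73 + $429.03 + $799.96 + $440.48 + $280.78 = $2136.98
Net pay = $5615.52 − $2136.98 = $3478.54

$3478.54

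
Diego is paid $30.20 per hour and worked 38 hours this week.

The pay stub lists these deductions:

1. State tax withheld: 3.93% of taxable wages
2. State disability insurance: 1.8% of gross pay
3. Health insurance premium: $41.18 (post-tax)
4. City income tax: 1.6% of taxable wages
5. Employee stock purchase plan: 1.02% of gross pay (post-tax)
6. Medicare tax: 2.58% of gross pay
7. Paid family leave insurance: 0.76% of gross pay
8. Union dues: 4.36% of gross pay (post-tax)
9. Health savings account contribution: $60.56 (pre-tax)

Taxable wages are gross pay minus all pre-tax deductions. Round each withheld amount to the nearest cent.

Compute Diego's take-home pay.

$865.01

Gross pay: 38 × $30.20 = $1,147.60
Health savings account contribution: $60.56
Taxable wages = $1,147.60 − $60.56 = $1,087.04
City income tax: $1,087.04 × 0.016 = $17.39
State tax withheld: $1,087.04 × 0.0393 = $42.72
Medicare tax: $1,147.60 × 0.0258 = $29.61
Paid family leave insurance: $1,147.60 × 0.0076 = $8.72
State disability insurance: $1,147.60 × 0.018 = $20.66
Health insurance premium: $41.18
Union dues: $1,147.60 × 0.0436 = $50.04
Employee stock purchase plan: $1,147.60 × 0.0102 = $11.71
Total deductions = $60.56 + $17.39 + $42.72 + $29.61 + $8.72 + $20.66 + $41.18 + $50.04 + $11.71 = $282.59
Net pay = $1,147.60 − $282.59 = $865.01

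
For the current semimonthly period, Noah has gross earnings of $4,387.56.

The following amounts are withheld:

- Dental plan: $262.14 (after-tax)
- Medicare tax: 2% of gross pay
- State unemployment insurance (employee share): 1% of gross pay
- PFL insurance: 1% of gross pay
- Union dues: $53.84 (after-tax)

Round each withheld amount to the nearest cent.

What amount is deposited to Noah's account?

$3,896.07

Medicare tax: $4,387.56 × 0.02 = $87.75
State unemployment insurance (employee share): $4,387.56 × 0.01 = $43.88
PFL insurance: $4,387.56 × 0.01 = $43.88
Dental plan: $262.14
Union dues: $53.84
Total deductions = $87.75 + $43.88 + $43.88 + $262.14 + $53.84 = $491.49
Net pay = $4,387.56 − $491.49 = $3,896.07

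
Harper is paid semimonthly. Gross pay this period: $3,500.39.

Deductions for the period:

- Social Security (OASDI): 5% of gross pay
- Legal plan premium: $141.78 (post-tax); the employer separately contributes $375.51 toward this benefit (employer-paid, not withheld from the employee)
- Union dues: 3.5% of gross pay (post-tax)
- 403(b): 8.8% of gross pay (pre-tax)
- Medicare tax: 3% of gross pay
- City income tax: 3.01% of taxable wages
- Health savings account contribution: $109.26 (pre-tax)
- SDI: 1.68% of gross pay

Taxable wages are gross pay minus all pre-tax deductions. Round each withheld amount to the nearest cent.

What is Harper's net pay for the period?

$2,387.17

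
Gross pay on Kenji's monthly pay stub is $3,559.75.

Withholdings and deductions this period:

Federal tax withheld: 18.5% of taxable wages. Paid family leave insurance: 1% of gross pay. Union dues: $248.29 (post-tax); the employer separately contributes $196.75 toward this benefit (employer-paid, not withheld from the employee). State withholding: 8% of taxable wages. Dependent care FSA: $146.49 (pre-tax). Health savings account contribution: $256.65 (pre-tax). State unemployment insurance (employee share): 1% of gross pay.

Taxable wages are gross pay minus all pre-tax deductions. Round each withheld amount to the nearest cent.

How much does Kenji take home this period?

$2,000.62

Health savings account contribution: $256.65
Dependent care FSA: $146.49
Pre-tax total = $256.65 + $146.49 = $403.14
Taxable wages = $3,559.75 − $403.14 = $3,156.61
State withholding: $3,156.61 × 0.08 = $252.53
Federal tax withheld: $3,156.61 × 0.185 = $583.97
State unemployment insurance (employee share): $3,559.75 × 0.01 = $35.60
Paid family leave insurance: $3,559.75 × 0.01 = $35.60
Union dues: $248.29
(Employer's $196.75 toward union dues is not withheld from the employee.)
Total deductions = $256.65 + $146.49 + $252.53 + $583.97 + $35.60 + $35.60 + $248.29 = $1,559.13
Net pay = $3,559.75 − $1,559.13 = $2,000.62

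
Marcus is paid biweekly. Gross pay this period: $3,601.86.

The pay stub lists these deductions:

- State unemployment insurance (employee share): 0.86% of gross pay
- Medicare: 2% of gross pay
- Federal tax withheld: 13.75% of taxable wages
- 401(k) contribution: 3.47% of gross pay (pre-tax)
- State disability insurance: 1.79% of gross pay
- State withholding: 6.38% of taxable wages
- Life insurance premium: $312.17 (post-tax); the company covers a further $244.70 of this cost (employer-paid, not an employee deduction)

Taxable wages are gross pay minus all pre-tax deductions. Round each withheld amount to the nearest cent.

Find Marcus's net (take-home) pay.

$2,297.33

401(k) contribution: $3,601.86 × 0.0347 = $124.98
Taxable wages = $3,601.86 − $124.98 = $3,476.88
Federal tax withheld: $3,476.88 × 0.1375 = $478.07
State withholding: $3,476.88 × 0.0638 = $221.82
Medicare: $3,601.86 × 0.02 = $72.04
State disability insurance: $3,601.86 × 0.0179 = $64.47
State unemployment insurance (employee share): $3,601.86 × 0.0086 = $30.98
Life insurance premium: $312.17
(Employer's $244.70 toward life insurance premium is not withheld from the employee.)
Total deductions = $124.98 + $478.07 + $221.82 + $72.04 + $64.47 + $30.98 + $312.17 = $1,304.53
Net pay = $3,601.86 − $1,304.53 = $2,297.33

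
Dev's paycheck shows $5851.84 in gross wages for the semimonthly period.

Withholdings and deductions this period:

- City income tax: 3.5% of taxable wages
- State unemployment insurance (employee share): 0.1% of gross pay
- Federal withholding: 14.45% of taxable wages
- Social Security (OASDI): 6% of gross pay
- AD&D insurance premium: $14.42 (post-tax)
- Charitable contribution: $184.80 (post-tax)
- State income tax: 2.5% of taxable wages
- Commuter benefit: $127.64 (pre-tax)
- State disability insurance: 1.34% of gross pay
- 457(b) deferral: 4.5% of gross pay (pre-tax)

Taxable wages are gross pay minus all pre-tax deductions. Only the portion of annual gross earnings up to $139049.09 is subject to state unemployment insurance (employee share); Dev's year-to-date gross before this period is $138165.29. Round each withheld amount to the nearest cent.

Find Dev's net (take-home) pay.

$3714.50

457(b) deferral: $5851.84 × 0.045 = $263.33
Commuter benefit: $127.64
Pre-tax total = $263.33 + $127.64 = $390.97
Taxable wages = $5851.84 − $390.97 = $5460.87
Federal withholding: $5460.87 × 0.1445 = $789.10
State income tax: $5460.87 × 0.025 = $136.52
City income tax: $5460.87 × 0.035 = $191.13
Social Security (OASDI): $5851.84 × 0.06 = $351.11
State unemployment insurance (employee share): only $139049.09 − $138165.29 = $883.80 of this check is subject → $883.80 × 0.001 = $0.88
State disability insurance: $5851.84 × 0.0134 = $78.41
AD&D insurance premium: $14.42
Charitable contribution: $184.80
Total deductions = $263.33 + $127.64 + $789.10 + $136.52 + $191.13 + $351.11 + $0.88 + $78.41 + $14.42 + $184.80 = $2137.34
Net pay = $5851.84 − $2137.34 = $3714.50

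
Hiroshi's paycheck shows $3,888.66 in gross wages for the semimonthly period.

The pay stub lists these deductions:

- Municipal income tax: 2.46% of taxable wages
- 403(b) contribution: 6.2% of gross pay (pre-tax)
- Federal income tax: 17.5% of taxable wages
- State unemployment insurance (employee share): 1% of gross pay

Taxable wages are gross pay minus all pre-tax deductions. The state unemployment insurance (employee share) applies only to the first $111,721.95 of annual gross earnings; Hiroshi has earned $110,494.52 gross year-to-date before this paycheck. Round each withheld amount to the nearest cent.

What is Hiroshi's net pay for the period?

$2,907.24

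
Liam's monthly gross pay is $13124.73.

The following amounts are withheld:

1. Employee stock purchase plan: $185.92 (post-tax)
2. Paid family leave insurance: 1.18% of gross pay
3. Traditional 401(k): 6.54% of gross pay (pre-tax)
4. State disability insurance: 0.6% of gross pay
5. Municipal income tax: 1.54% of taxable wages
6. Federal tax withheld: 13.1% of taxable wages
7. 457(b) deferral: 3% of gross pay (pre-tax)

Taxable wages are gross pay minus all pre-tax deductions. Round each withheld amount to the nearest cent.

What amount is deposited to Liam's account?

$9714.94

457(b) deferral: $13124.73 × 0.03 = $393.74
Traditional 401(k): $13124.73 × 0.0654 = $858.36
Pre-tax total = $393.74 + $858.36 = $1252.10
Taxable wages = $13124.73 − $1252.10 = $11872.63
Federal tax withheld: $11872.63 × 0.131 = $1555.31
Municipal income tax: $11872.63 × 0.0154 = $182.84
State disability insurance: $13124.73 × 0.006 = $78.75
Paid family leave insurance: $13124.73 × 0.0118 = $154.87
Employee stock purchase plan: $185.92
Total deductions = $393.74 + $858.36 + $1555.31 + $182.84 + $78.75 + $154.87 + $185.92 = $3409.79
Net pay = $13124.73 − $3409.79 = $9714.94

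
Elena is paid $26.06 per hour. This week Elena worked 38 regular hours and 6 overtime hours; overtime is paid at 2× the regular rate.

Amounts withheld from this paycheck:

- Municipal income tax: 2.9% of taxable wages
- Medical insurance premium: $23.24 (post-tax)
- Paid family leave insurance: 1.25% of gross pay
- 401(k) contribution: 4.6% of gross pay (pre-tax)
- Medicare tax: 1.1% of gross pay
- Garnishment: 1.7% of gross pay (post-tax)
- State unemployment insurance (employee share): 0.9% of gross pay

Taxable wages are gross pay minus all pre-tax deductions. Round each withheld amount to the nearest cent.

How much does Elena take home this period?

Regular pay: 38 × $26.06 = $990.28
Overtime pay: 6 × $26.06 × 2 = $312.72
Gross pay = $990.28 + $312.72 = $1,303.00
401(k) contribution: $1,303.00 × 0.046 = $59.94
Taxable wages = $1,303.00 − $59.94 = $1,243.06
Municipal income tax: $1,243.06 × 0.029 = $36.05
Medicare tax: $1,303.00 × 0.011 = $14.33
State unemployment insurance (employee share): $1,303.00 × 0.009 = $11.73
Paid family leave insurance: $1,303.00 × 0.0125 = $16.29
Medical insurance premium: $23.24
Garnishment: $1,303.00 × 0.017 = $22.15
Total deductions = $59.94 + $36.05 + $14.33 + $11.73 + $16.29 + $23.24 + $22.15 = $183.73
Net pay = $1,303.00 − $183.73 = $1,119.27

$1,119.27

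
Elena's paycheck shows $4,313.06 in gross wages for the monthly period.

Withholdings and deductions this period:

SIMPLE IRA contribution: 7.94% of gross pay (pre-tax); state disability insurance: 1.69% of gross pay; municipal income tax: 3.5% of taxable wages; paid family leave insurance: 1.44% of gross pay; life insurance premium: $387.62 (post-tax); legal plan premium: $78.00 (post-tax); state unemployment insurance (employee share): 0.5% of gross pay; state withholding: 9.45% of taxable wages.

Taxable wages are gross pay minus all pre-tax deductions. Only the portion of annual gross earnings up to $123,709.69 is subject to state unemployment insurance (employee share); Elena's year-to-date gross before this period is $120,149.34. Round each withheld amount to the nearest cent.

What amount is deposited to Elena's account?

$2,837.99

SIMPLE IRA contribution: $4,313.06 × 0.0794 = $342.46
Taxable wages = $4,313.06 − $342.46 = $3,970.60
State withholding: $3,970.60 × 0.0945 = $375.22
Municipal income tax: $3,970.60 × 0.035 = $138.97
Paid family leave insurance: $4,313.06 × 0.0144 = $62.11
State unemployment insurance (employee share): only $123,709.69 − $120,149.34 = $3,560.35 of this check is subject → $3,560.35 × 0.005 = $17.80
State disability insurance: $4,313.06 × 0.0169 = $72.89
Legal plan premium: $78.00
Life insurance premium: $387.62
Total deductions = $342.46 + $375.22 + $138.97 + $62.11 + $17.80 + $72.89 + $78.00 + $387.62 = $1,475.07
Net pay = $4,313.06 − $1,475.07 = $2,837.99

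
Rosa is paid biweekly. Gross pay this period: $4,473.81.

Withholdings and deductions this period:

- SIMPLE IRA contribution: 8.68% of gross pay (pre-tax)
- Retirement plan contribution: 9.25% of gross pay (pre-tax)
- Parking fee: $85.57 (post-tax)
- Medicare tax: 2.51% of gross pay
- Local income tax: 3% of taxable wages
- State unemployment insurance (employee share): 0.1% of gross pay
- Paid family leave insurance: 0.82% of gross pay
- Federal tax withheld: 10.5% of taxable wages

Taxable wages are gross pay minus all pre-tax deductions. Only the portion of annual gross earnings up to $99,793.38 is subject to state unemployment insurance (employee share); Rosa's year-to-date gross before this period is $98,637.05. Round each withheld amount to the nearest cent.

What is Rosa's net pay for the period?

$2,940.27

SIMPLE IRA contribution: $4,473.81 × 0.0868 = $388.33
Retirement plan contribution: $4,473.81 × 0.0925 = $413.83
Pre-tax total = $388.33 + $413.83 = $802.16
Taxable wages = $4,473.81 − $802.16 = $3,671.65
Local income tax: $3,671.65 × 0.03 = $110.15
Federal tax withheld: $3,671.65 × 0.105 = $385.52
State unemployment insurance (employee share): only $99,793.38 − $98,637.05 = $1,156.33 of this check is subject → $1,156.33 × 0.001 = $1.16
Paid family leave insurance: $4,473.81 × 0.0082 = $36.69
Medicare tax: $4,473.81 × 0.0251 = $112.29
Parking fee: $85.57
Total deductions = $388.33 + $413.83 + $110.15 + $385.52 + $1.16 + $36.69 + $112.29 + $85.57 = $1,533.54
Net pay = $4,473.81 − $1,533.54 = $2,940.27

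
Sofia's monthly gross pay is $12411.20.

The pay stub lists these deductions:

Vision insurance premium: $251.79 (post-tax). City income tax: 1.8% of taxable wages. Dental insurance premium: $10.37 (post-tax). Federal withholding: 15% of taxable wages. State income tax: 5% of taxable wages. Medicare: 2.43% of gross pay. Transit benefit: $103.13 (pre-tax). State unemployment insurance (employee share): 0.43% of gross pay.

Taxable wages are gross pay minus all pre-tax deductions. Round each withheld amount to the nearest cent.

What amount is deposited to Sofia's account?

$9007.79

Transit benefit: $103.13
Taxable wages = $12411.20 − $103.13 = $12308.07
State income tax: $12308.07 × 0.05 = $615.40
Federal withholding: $12308.07 × 0.15 = $1846.21
City income tax: $12308.07 × 0.018 = $221.55
State unemployment insurance (employee share): $12411.20 × 0.0043 = $53.37
Medicare: $12411.20 × 0.0243 = $301.59
Vision insurance premium: $251.79
Dental insurance premium: $10.37
Total deductions = $103.13 + $615.40 + $1846.21 + $221.55 + $53.37 + $301.59 + $251.79 + $10.37 = $3403.41
Net pay = $12411.20 − $3403.41 = $9007.79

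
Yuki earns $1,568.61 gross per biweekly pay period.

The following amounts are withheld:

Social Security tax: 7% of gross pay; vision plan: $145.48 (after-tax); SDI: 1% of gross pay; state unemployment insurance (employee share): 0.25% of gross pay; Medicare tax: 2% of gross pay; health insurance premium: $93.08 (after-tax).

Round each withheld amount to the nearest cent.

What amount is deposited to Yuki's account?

$1,169.27

SDI: $1,568.61 × 0.01 = $15.69
State unemployment insurance (employee share): $1,568.61 × 0.0025 = $3.92
Medicare tax: $1,568.61 × 0.02 = $31.37
Social Security tax: $1,568.61 × 0.07 = $109.80
Health insurance premium: $93.08
Vision plan: $145.48
Total deductions = $15.69 + $3.92 + $31.37 + $109.80 + $93.08 + $145.48 = $399.34
Net pay = $1,568.61 − $399.34 = $1,169.27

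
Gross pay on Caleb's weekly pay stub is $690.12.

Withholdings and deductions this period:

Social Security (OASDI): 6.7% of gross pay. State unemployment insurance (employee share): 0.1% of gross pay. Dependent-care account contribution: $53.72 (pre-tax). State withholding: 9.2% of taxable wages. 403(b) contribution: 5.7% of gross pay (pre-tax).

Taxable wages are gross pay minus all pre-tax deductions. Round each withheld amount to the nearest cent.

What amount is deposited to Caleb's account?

Dependent-care account contribution: $53.72
403(b) contribution: $690.12 × 0.057 = $39.34
Pre-tax total = $53.72 + $39.34 = $93.06
Taxable wages = $690.12 − $93.06 = $597.06
State withholding: $597.06 × 0.092 = $54.93
Social Security (OASDI): $690.12 × 0.067 = $46.24
State unemployment insurance (employee share): $690.12 × 0.001 = $0.69
Total deductions = $53.72 + $39.34 + $54.93 + $46.24 + $0.69 = $194.92
Net pay = $690.12 − $194.92 = $495.20

$495.20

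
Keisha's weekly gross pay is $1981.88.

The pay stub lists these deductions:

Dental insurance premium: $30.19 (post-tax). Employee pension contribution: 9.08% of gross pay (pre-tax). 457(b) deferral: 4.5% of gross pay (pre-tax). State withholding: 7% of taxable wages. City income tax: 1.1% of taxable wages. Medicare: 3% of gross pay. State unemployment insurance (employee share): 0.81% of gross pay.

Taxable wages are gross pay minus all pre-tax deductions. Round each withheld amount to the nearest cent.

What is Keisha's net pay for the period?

Employee pension contribution: $1981.88 × 0.0908 = $179.95
457(b) deferral: $1981.88 × 0.045 = $89.18
Pre-tax total = $179.95 + $89.18 = $269.13
Taxable wages = $1981.88 − $269.13 = $1712.75
State withholding: $1712.75 × 0.07 = $119.89
City income tax: $1712.75 × 0.011 = $18.84
State unemployment insurance (employee share): $1981.88 × 0.0081 = $16.05
Medicare: $1981.88 × 0.03 = $59.46
Dental insurance premium: $30.19
Total deductions = $179.95 + $89.18 + $119.89 + $18.84 + $16.05 + $59.46 + $30.19 = $513.56
Net pay = $1981.88 − $513.56 = $1468.32

$1468.32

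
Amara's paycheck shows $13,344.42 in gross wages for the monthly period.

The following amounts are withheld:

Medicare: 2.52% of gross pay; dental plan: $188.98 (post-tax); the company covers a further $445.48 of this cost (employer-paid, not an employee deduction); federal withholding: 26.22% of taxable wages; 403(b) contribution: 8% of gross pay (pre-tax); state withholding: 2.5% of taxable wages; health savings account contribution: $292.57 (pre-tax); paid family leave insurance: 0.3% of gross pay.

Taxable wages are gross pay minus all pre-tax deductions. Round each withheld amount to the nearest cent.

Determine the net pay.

$7,977.12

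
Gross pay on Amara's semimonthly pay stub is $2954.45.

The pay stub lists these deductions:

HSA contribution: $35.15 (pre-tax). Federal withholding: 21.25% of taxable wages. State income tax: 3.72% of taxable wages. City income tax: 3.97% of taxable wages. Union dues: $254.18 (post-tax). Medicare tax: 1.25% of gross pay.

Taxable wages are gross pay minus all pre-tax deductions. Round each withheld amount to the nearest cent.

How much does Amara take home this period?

$1783.34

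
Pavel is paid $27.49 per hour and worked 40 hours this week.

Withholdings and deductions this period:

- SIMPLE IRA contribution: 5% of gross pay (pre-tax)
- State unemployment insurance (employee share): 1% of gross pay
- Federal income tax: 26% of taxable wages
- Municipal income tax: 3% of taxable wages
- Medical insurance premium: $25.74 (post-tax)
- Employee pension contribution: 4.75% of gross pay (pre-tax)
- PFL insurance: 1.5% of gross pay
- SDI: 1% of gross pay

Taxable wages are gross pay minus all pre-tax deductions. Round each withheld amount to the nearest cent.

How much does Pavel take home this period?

Gross pay: 40 × $27.49 = $1099.60
Employee pension contribution: $1099.60 × 0.0475 = $52.23
SIMPLE IRA contribution: $1099.60 × 0.05 = $54.98
Pre-tax total = $52.23 + $54.98 = $107.21
Taxable wages = $1099.60 − $107.21 = $992.39
Municipal income tax: $992.39 × 0.03 = $29.77
Federal income tax: $992.39 × 0.26 = $258.02
SDI: $1099.60 × 0.01 = $11.00
PFL insurance: $1099.60 × 0.015 = $16.49
State unemployment insurance (employee share): $1099.60 × 0.01 = $11.00
Medical insurance premium: $25.74
Total deductions = $52.23 + $54.98 + $29.77 + $258.02 + $11.00 + $16.49 + $11.00 + $25.74 = $459.23
Net pay = $1099.60 − $459.23 = $640.37

$640.37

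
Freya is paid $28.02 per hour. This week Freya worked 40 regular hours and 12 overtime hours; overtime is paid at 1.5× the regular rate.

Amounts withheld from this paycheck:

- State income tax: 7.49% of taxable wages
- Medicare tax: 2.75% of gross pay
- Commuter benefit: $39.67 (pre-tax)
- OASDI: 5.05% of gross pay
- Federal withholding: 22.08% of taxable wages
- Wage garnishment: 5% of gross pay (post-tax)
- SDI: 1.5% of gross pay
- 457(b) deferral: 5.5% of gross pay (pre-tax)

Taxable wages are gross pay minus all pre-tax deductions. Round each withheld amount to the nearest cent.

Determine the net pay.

Regular pay: 40 × $28.02 = $1,120.80
Overtime pay: 12 × $28.02 × 1.5 = $504.36
Gross pay = $1,120.80 + $504.36 = $1,625.16
457(b) deferral: $1,625.16 × 0.055 = $89.38
Commuter benefit: $39.67
Pre-tax total = $89.38 + $39.67 = $129.05
Taxable wages = $1,625.16 − $129.05 = $1,496.11
State income tax: $1,496.11 × 0.0749 = $112.06
Federal withholding: $1,496.11 × 0.2208 = $330.34
OASDI: $1,625.16 × 0.0505 = $82.07
Medicare tax: $1,625.16 × 0.0275 = $44.69
SDI: $1,625.16 × 0.015 = $24.38
Wage garnishment: $1,625.16 × 0.05 = $81.26
Total deductions = $89.38 + $39.67 + $112.06 + $330.34 + $82.07 + $44.69 + $24.38 + $81.26 = $803.85
Net pay = $1,625.16 − $803.85 = $821.31

$821.31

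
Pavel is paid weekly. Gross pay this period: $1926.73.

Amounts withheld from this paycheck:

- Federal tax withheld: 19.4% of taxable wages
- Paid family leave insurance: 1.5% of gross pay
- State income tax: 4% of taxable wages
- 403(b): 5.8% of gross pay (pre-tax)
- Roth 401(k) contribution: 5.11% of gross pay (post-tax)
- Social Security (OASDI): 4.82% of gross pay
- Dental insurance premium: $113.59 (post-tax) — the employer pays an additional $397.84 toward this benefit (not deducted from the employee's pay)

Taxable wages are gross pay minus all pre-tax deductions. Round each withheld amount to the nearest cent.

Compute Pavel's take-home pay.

$1056.45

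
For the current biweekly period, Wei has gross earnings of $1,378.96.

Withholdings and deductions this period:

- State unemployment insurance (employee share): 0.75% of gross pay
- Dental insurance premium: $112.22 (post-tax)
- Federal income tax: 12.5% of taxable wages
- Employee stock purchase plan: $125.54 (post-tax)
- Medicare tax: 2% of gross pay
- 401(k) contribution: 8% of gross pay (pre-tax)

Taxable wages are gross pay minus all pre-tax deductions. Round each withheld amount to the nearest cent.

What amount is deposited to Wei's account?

$834.38

401(k) contribution: $1,378.96 × 0.08 = $110.32
Taxable wages = $1,378.96 − $110.32 = $1,268.64
Federal income tax: $1,268.64 × 0.125 = $158.58
Medicare tax: $1,378.96 × 0.02 = $27.58
State unemployment insurance (employee share): $1,378.96 × 0.0075 = $10.34
Dental insurance premium: $112.22
Employee stock purchase plan: $125.54
Total deductions = $110.32 + $158.58 + $27.58 + $10.34 + $112.22 + $125.54 = $544.58
Net pay = $1,378.96 − $544.58 = $834.38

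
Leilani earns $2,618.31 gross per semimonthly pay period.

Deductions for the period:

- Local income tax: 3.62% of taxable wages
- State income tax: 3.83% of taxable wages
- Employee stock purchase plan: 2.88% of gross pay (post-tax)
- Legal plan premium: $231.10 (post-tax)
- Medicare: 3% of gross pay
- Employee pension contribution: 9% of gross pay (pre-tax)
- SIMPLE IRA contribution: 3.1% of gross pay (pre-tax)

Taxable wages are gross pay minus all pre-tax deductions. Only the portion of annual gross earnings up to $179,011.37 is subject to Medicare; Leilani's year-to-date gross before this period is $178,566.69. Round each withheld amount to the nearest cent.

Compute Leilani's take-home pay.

$1,810.18

SIMPLE IRA contribution: $2,618.31 × 0.031 = $81.17
Employee pension contribution: $2,618.31 × 0.09 = $235.65
Pre-tax total = $81.17 + $235.65 = $316.82
Taxable wages = $2,618.31 − $316.82 = $2,301.49
Local income tax: $2,301.49 × 0.0362 = $83.31
State income tax: $2,301.49 × 0.0383 = $88.15
Medicare: only $179,011.37 − $178,566.69 = $444.68 of this check is subject → $444.68 × 0.03 = $13.34
Legal plan premium: $231.10
Employee stock purchase plan: $2,618.31 × 0.0288 = $75.41
Total deductions = $81.17 + $235.65 + $83.31 + $88.15 + $13.34 + $231.10 + $75.41 = $808.13
Net pay = $2,618.31 − $808.13 = $1,810.18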